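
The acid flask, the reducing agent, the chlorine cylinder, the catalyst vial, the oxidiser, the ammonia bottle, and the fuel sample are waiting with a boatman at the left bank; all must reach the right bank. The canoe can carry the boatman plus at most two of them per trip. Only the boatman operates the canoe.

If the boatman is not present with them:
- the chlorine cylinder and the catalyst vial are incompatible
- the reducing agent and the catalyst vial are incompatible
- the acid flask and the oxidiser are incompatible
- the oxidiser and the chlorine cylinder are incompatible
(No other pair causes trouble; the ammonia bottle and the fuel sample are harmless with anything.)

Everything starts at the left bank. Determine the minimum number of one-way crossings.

9

Counting alone: the boatman can take at most 2 across per trip to the right bank, so moving all 7 needs at least 4 loaded trips out, with a return between consecutive ones — at least 7 crossings.
The safety rule pushes this higher. Following every safe sequence of crossings, the most of the 7 that can be at the right bank as the canoe arrives there on crossing 7 is 6 — never all 7.
So no plan with fewer than 9 crossings exists, and this one achieves 9:
1. Boatman goes to the right bank with the catalyst vial and the oxidiser.
2. Boatman goes back to the left bank alone.
3. Boatman goes to the right bank with the acid flask.
4. Boatman goes back to the left bank with the oxidiser.
5. Boatman goes to the right bank with the chlorine cylinder and the reducing agent.
6. Boatman goes back to the left bank with the catalyst vial.
7. Boatman goes to the right bank with the ammonia bottle and the fuel sample.
8. Boatman goes back to the left bank alone.
9. Boatman goes to the right bank with the catalyst vial and the oxidiser.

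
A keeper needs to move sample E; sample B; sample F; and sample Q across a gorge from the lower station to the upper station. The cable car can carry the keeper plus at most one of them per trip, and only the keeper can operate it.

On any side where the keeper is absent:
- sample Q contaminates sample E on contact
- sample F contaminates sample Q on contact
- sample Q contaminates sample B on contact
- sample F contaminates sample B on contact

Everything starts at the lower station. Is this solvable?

Whatever the first load, the items left behind include a forbidden pair without the keeper. No opening move is safe, so no plan exists.

No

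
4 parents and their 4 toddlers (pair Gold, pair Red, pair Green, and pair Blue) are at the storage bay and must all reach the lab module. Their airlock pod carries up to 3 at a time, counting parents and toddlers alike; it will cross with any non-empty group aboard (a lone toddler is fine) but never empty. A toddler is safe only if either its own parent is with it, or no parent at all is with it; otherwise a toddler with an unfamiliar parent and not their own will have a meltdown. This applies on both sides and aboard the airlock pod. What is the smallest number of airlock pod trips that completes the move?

Counting alone: each trip to the lab module takes at most 3 across and each return brings at least 1 back, so after t trips out (and t−1 returns) at most 3t − (t−1) of the 8 are across; that first reaches 8 at t = 4, so at least 7 crossings are needed.
The safety rule pushes this higher. Following every safe sequence of crossings, the most of the 8 that can be at the lab module as the airlock pod arrives there on crossing 7 is 7 — never all 8.
So no plan with fewer than 9 crossings exists, and this one achieves 9:
1. parent Gold and toddler Gold cross → the lab module.
2. parent Gold crosses ← the storage bay.
3. parent Gold, parent Red, and toddler Red cross → the lab module.
4. parent Gold and toddler Gold cross ← the storage bay.
5. parent Blue, parent Gold, and parent Green cross → the lab module.
6. toddler Red crosses ← the storage bay.
7. toddler Gold and toddler Red cross → the lab module.
8. toddler Gold crosses ← the storage bay.
9. toddler Blue, toddler Gold, and toddler Green cross → the lab module.

9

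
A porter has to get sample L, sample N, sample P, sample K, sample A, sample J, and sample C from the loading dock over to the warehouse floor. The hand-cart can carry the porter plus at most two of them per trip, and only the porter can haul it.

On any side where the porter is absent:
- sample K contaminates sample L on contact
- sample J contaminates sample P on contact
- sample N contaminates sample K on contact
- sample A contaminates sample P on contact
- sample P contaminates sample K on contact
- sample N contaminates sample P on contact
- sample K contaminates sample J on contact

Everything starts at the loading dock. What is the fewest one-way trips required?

Counting alone: the porter can take at most 2 across per trip to the warehouse floor, so moving all 7 needs at least 4 loaded trips out, with a return between consecutive ones — at least 7 crossings.
The safety rule pushes this higher. Following every safe sequence of crossings, the most of the 7 that can be at the warehouse floor as the hand-cart arrives there on crossings 7, 9 is 5, 6 respectively — never all 7.
So no plan with fewer than 11 crossings exists, and this one achieves 11:
1. Porter goes to the warehouse floor with sample K and sample P.  [the loading dock: sample A, sample C, sample J, sample L, sample N | the warehouse floor: sample K, sample P]
2. Porter goes back to the loading dock with sample P.  [the loading dock: sample A, sample C, sample J, sample L, sample N, sample P | the warehouse floor: sample K]
3. Porter goes to the warehouse floor with sample L and sample P.  [the loading dock: sample A, sample C, sample J, sample N | the warehouse floor: sample K, sample L, sample P]
4. Porter goes back to the loading dock with sample K.  [the loading dock: sample A, sample C, sample J, sample K, sample N | the warehouse floor: sample L, sample P]
5. Porter goes to the warehouse floor with sample J and sample N.  [the loading dock: sample A, sample C, sample K | the warehouse floor: sample J, sample L, sample N, sample P]
6. Porter goes back to the loading dock with sample P.  [the loading dock: sample A, sample C, sample K, sample P | the warehouse floor: sample J, sample L, sample N]
7. Porter goes to the warehouse floor with sample A and sample P.  [the loading dock: sample C, sample K | the warehouse floor: sample A, sample J, sample L, sample N, sample P]
8. Porter goes back to the loading dock with sample P.  [the loading dock: sample C, sample K, sample P | the warehouse floor: sample A, sample J, sample L, sample N]
9. Porter goes to the warehouse floor with sample C and sample P.  [the loading dock: sample K | the warehouse floor: sample A, sample C, sample J, sample L, sample N, sample P]
10. Porter goes back to the loading dock with sample P.  [the loading dock: sample K, sample P | the warehouse floor: sample A, sample C, sample J, sample L, sample N]
11. Porter goes to the warehouse floor with sample K and sample P.  [the loading dock: — | the warehouse floor: sample A, sample C, sample J, sample K, sample L, sample N, sample P]

11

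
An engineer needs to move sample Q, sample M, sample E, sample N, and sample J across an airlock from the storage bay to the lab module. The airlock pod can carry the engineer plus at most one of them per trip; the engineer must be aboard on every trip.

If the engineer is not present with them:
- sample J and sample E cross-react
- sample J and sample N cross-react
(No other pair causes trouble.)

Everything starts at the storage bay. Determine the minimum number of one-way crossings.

11

Counting alone: the engineer can take at most 1 across per trip to the lab module, so moving all 5 needs at least 5 loaded trips out, with a return between consecutive ones — at least 9 crossings.
The safety rule pushes this higher. Following every safe sequence of crossings, the most of the 5 that can be at the lab module as the airlock pod arrives there on crossing 9 is 4 — never all 5.
So no plan with fewer than 11 crossings exists, and this one achieves 11:
1. Engineer goes to the lab module with sample J.  [the storage bay: sample E, sample M, sample N, sample Q | the lab module: sample J]
2. Engineer goes back to the storage bay alone.  [the storage bay: sample E, sample M, sample N, sample Q | the lab module: sample J]
3. Engineer goes to the lab module with sample Q.  [the storage bay: sample E, sample M, sample N | the lab module: sample J, sample Q]
4. Engineer goes back to the storage bay alone.  [the storage bay: sample E, sample M, sample N | the lab module: sample J, sample Q]
5. Engineer goes to the lab module with sample M.  [the storage bay: sample E, sample N | the lab module: sample J, sample M, sample Q]
6. Engineer goes back to the storage bay alone.  [the storage bay: sample E, sample N | the lab module: sample J, sample M, sample Q]
7. Engineer goes to the lab module with sample E.  [the storage bay: sample N | the lab module: sample E, sample J, sample M, sample Q]
8. Engineer goes back to the storage bay with sample J.  [the storage bay: sample J, sample N | the lab module: sample E, sample M, sample Q]
9. Engineer goes to the lab module with sample N.  [the storage bay: sample J | the lab module: sample E, sample M, sample N, sample Q]
10. Engineer goes back to the storage bay alone.  [the storage bay: sample J | the lab module: sample E, sample M, sample N, sample Q]
11. Engineer goes to the lab module with sample J.  [the storage bay: — | the lab module: sample E, sample J, sample M, sample N, sample Q]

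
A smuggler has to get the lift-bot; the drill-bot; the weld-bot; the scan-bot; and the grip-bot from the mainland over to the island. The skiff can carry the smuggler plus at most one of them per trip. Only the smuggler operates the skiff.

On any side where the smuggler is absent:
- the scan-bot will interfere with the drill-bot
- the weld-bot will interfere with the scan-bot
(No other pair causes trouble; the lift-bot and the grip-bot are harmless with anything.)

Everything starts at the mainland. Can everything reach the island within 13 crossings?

Yes

Yes — this plan uses 11 crossings (≤ 13):
1. Smuggler goes to the island with the scan-bot.  [the mainland: the drill-bot, the grip-bot, the lift-bot, the weld-bot | the island: the scan-bot]
2. Smuggler goes back to the mainland alone.  [the mainland: the drill-bot, the grip-bot, the lift-bot, the weld-bot | the island: the scan-bot]
3. Smuggler goes to the island with the lift-bot.  [the mainland: the drill-bot, the grip-bot, the weld-bot | the island: the lift-bot, the scan-bot]
4. Smuggler goes back to the mainland alone.  [the mainland: the drill-bot, the grip-bot, the weld-bot | the island: the lift-bot, the scan-bot]
5. Smuggler goes to the island with the drill-bot.  [the mainland: the grip-bot, the weld-bot | the island: the drill-bot, the lift-bot, the scan-bot]
6. Smuggler goes back to the mainland with the scan-bot.  [the mainland: the grip-bot, the scan-bot, the weld-bot | the island: the drill-bot, the lift-bot]
7. Smuggler goes to the island with the weld-bot.  [the mainland: the grip-bot, the scan-bot | the island: the drill-bot, the lift-bot, the weld-bot]
8. Smuggler goes back to the mainland alone.  [the mainland: the grip-bot, the scan-bot | the island: the drill-bot, the lift-bot, the weld-bot]
9. Smuggler goes to the island with the grip-bot.  [the mainland: the scan-bot | the island: the drill-bot, the grip-bot, the lift-bot, the weld-bot]
10. Smuggler goes back to the mainland alone.  [the mainland: the scan-bot | the island: the drill-bot, the grip-bot, the lift-bot, the weld-bot]
11. Smuggler goes to the island with the scan-bot.  [the mainland: — | the island: the drill-bot, the grip-bot, the lift-bot, the scan-bot, the weld-bot]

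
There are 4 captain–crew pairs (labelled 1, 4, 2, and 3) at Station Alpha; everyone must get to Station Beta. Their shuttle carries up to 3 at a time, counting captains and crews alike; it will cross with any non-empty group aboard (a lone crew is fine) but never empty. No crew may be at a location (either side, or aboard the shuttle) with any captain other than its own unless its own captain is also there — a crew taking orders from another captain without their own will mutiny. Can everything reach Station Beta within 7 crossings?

Counting alone: each trip to Station Beta takes at most 3 across and each return brings at least 1 back, so after t trips out (and t−1 returns) at most 3t − (t−1) of the 8 are across; that first reaches 8 at t = 4, so at least 7 crossings are needed.
The safety rule pushes this higher. Following every safe sequence of crossings, the most of the 8 that can be at Station Beta as the shuttle arrives there on crossing 7 is 7 — never all 8.
So the move cannot be finished within 7 crossings. (The shortest complete plan takes 9:)
1. captain 1 and crew 1 cross → Station Beta.
2. captain 1 crosses ← Station Alpha.
3. captain 1, captain 4, and crew 4 cross → Station Beta.
4. captain 1 and crew 1 cross ← Station Alpha.
5. captain 1, captain 2, and captain 3 cross → Station Beta.
6. crew 4 crosses ← Station Alpha.
7. crew 1 and crew 4 cross → Station Beta.
8. crew 1 crosses ← Station Alpha.
9. crew 1, crew 2, and crew 3 cross → Station Beta.

No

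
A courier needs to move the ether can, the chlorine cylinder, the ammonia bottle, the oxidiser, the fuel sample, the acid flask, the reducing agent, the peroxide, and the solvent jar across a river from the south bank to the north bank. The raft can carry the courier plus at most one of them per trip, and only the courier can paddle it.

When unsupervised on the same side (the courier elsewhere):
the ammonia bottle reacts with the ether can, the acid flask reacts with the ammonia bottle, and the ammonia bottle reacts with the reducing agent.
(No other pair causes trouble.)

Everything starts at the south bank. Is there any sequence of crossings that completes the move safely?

No

Following every safe sequence of crossings from the start, the most of the 9 that can be at the north bank as the raft arrives there on crossings 1, 3, 5, 7, 9, 11, 13 is 1, 2, 3, 4, 5, 6, 7 respectively; the best ever achieved is 7 of 9.
From crossing 15 on, no configuration arises that was not already reachable earlier: only 288 distinct safe configurations (who is on which side, and where the raft is) can ever be reached, none of them has everyone across, and every continuation just revisits them. So no valid plan exists.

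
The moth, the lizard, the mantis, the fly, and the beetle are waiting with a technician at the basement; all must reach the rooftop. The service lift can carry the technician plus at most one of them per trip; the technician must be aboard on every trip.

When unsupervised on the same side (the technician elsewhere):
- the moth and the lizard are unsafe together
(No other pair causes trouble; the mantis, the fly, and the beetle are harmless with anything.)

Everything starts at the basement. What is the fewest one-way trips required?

9

Counting alone: the technician can take at most 1 across per trip to the rooftop, so moving all 5 needs at least 5 loaded trips out, with a return between consecutive ones — at least 9 crossings.
The plan below uses exactly 9 crossings, so it is optimal:
1. Technician goes to the rooftop with the moth.
2. Technician goes back to the basement alone.
3. Technician goes to the rooftop with the mantis.
4. Technician goes back to the basement alone.
5. Technician goes to the rooftop with the fly.
6. Technician goes back to the basement alone.
7. Technician goes to the rooftop with the beetle.
8. Technician goes back to the basement alone.
9. Technician goes to the rooftop with the lizard.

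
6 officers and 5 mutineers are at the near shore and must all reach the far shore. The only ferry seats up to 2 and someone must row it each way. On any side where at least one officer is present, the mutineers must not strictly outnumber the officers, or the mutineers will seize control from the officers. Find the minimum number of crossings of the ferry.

19

Counting alone: each trip to the far shore takes at most 2 across and each return brings at least 1 back, so after t trips out (and t−1 returns) at most 2t − (t−1) of the 11 are across; that first reaches 11 at t = 10, so at least 19 crossings are needed.
The plan below uses exactly 19 crossings, so it is optimal:
1. 2 mutineers → the far shore.  (the near shore: 6O 3M; the far shore: 0O 2M)
2. 1 mutineer ← the near shore.  (the near shore: 6O 4M; the far shore: 0O 1M)
3. 2 mutineers → the far shore.  (the near shore: 6O 2M; the far shore: 0O 3M)
4. 1 mutineer ← the near shore.  (the near shore: 6O 3M; the far shore: 0O 2M)
5. 2 officers → the far shore.  (the near shore: 4O 3M; the far shore: 2O 2M)
6. 1 mutineer ← the near shore.  (the near shore: 4O 4M; the far shore: 2O 1M)
7. 1 officer and 1 mutineer → the far shore.  (the near shore: 3O 3M; the far shore: 3O 2M)
8. 1 officer ← the near shore.  (the near shore: 4O 3M; the far shore: 2O 2M)
9. 1 officer and 1 mutineer → the far shore.  (the near shore: 3O 2M; the far shore: 3O 3M)
10. 1 mutineer ← the near shore.  (the near shore: 3O 3M; the far shore: 3O 2M)
11. 1 officer and 1 mutineer → the far shore.  (the near shore: 2O 2M; the far shore: 4O 3M)
12. 1 officer ← the near shore.  (the near shore: 3O 2M; the far shore: 3O 3M)
13. 1 officer and 1 mutineer → the far shore.  (the near shore: 2O 1M; the far shore: 4O 4M)
14. 1 mutineer ← the near shore.  (the near shore: 2O 2M; the far shore: 4O 3M)
15. 1 officer and 1 mutineer → the far shore.  (the near shore: 1O 1M; the far shore: 5O 4M)
16. 1 officer ← the near shore.  (the near shore: 2O 1M; the far shore: 4O 4M)
17. 1 officer and 1 mutineer → the far shore.  (the near shore: 1O 0M; the far shore: 5O 5M)
18. 1 mutineer ← the near shore.  (the near shore: 1O 1M; the far shore: 5O 4M)
19. 1 officer and 1 mutineer → the far shore.  (the near shore: 0O 0M; the far shore: 6O 5M)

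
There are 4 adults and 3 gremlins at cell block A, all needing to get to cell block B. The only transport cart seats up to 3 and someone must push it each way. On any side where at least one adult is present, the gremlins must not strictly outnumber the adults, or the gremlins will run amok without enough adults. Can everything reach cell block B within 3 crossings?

Counting alone: each trip to cell block B takes at most 3 across and each return brings at least 1 back, so after t trips out (and t−1 returns) at most 3t − (t−1) of the 7 are across; that first reaches 7 at t = 3, so at least 5 crossings are needed.
Since 3 < 5, 3 crossings cannot be enough. (The shortest complete plan in fact takes 5:)
1. 3 gremlins → cell block B.  (cell block A: 4A 0G; cell block B: 0A 3G)
2. 1 gremlin ← cell block A.  (cell block A: 4A 1G; cell block B: 0A 2G)
3. 3 adults → cell block B.  (cell block A: 1A 1G; cell block B: 3A 2G)
4. 1 adult ← cell block A.  (cell block A: 2A 1G; cell block B: 2A 2G)
5. 2 adults and 1 gremlin → cell block B.  (cell block A: 0A 0G; cell block B: 4A 3G)

No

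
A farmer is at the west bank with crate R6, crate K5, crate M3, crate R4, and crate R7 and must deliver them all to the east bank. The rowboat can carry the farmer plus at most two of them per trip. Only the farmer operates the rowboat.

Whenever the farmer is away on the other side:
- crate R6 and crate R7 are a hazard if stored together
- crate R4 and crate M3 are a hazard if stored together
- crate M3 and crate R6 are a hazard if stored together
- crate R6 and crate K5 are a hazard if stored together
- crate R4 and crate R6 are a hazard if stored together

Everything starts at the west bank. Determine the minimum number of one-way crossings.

7

Counting alone: the farmer can take at most 2 across per trip to the east bank, so moving all 5 needs at least 3 loaded trips out, with a return between consecutive ones — at least 5 crossings.
The safety rule pushes this higher. Following every safe sequence of crossings, the most of the 5 that can be at the east bank as the rowboat arrives there on crossing 5 is 4 — never all 5.
So no plan with fewer than 7 crossings exists, and this one achieves 7:
1. Farmer goes to the east bank with crate M3 and crate R6.
2. Farmer goes back to the west bank with crate R6.
3. Farmer goes to the east bank with crate K5 and crate R6.
4. Farmer goes back to the west bank with crate R6.
5. Farmer goes to the east bank with crate R6 and crate R7.
6. Farmer goes back to the west bank with crate R6.
7. Farmer goes to the east bank with crate R4 and crate R6.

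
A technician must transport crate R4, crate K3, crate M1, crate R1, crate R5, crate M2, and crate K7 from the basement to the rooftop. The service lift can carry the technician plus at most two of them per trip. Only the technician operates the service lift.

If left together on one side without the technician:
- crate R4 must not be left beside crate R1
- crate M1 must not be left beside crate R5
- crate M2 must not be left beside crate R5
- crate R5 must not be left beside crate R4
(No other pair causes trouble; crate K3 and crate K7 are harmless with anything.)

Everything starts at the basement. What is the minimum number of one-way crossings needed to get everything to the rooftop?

7

Counting alone: the technician can take at most 2 across per trip to the rooftop, so moving all 7 needs at least 4 loaded trips out, with a return between consecutive ones — at least 7 crossings.
The plan below uses exactly 7 crossings, so it is optimal:
1. Technician goes to the rooftop with crate R4 and crate R5.  [the basement: crate K3, crate K7, crate M1, crate M2, crate R1 | the rooftop: crate R4, crate R5]
2. Technician goes back to the basement with crate R5.  [the basement: crate K3, crate K7, crate M1, crate M2, crate R1, crate R5 | the rooftop: crate R4]
3. Technician goes to the rooftop with crate M1 and crate M2.  [the basement: crate K3, crate K7, crate R1, crate R5 | the rooftop: crate M1, crate M2, crate R4]
4. Technician goes back to the basement alone.  [the basement: crate K3, crate K7, crate R1, crate R5 | the rooftop: crate M1, crate M2, crate R4]
5. Technician goes to the rooftop with crate K3 and crate K7.  [the basement: crate R1, crate R5 | the rooftop: crate K3, crate K7, crate M1, crate M2, crate R4]
6. Technician goes back to the basement alone.  [the basement: crate R1, crate R5 | the rooftop: crate K3, crate K7, crate M1, crate M2, crate R4]
7. Technician goes to the rooftop with crate R1 and crate R5.  [the basement: — | the rooftop: crate K3, crate K7, crate M1, crate M2, crate R1, crate R4, crate R5]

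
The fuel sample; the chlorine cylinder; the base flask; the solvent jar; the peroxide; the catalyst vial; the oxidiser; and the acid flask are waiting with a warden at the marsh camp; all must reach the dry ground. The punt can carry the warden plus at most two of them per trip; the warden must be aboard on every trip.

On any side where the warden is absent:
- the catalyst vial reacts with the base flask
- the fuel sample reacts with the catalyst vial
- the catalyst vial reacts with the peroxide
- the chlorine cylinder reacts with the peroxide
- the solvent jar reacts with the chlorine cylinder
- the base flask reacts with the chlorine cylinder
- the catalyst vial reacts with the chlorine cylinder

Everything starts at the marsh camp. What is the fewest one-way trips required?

13

Counting alone: the warden can take at most 2 across per trip to the dry ground, so moving all 8 needs at least 4 loaded trips out, with a return between consecutive ones — at least 7 crossings.
The safety rule pushes this higher. Following every safe sequence of crossings, the most of the 8 that can be at the dry ground as the punt arrives there on crossings 7, 9, 11 is 5, 6, 7 respectively — never all 8.
So no plan with fewer than 13 crossings exists, and this one achieves 13:
1. Warden goes to the dry ground with the catalyst vial and the chlorine cylinder.  [the marsh camp: the acid flask, the base flask, the fuel sample, the oxidiser, the peroxide, the solvent jar | the dry ground: the catalyst vial, the chlorine cylinder]
2. Warden goes back to the marsh camp with the chlorine cylinder.  [the marsh camp: the acid flask, the base flask, the chlorine cylinder, the fuel sample, the oxidiser, the peroxide, the solvent jar | the dry ground: the catalyst vial]
3. Warden goes to the dry ground with the chlorine cylinder and the fuel sample.  [the marsh camp: the acid flask, the base flask, the oxidiser, the peroxide, the solvent jar | the dry ground: the catalyst vial, the chlorine cylinder, the fuel sample]
4. Warden goes back to the marsh camp with the catalyst vial.  [the marsh camp: the acid flask, the base flask, the catalyst vial, the oxidiser, the peroxide, the solvent jar | the dry ground: the chlorine cylinder, the fuel sample]
5. Warden goes to the dry ground with the base flask and the peroxide.  [the marsh camp: the acid flask, the catalyst vial, the oxidiser, the solvent jar | the dry ground: the base flask, the chlorine cylinder, the fuel sample, the peroxide]
6. Warden goes back to the marsh camp with the chlorine cylinder.  [the marsh camp: the acid flask, the catalyst vial, the chlorine cylinder, the oxidiser, the solvent jar | the dry ground: the base flask, the fuel sample, the peroxide]
7. Warden goes to the dry ground with the chlorine cylinder and the solvent jar.  [the marsh camp: the acid flask, the catalyst vial, the oxidiser | the dry ground: the base flask, the chlorine cylinder, the fuel sample, the peroxide, the solvent jar]
8. Warden goes back to the marsh camp with the chlorine cylinder.  [the marsh camp: the acid flask, the catalyst vial, the chlorine cylinder, the oxidiser | the dry ground: the base flask, the fuel sample, the peroxide, the solvent jar]
9. Warden goes to the dry ground with the chlorine cylinder and the oxidiser.  [the marsh camp: the acid flask, the catalyst vial | the dry ground: the base flask, the chlorine cylinder, the fuel sample, the oxidiser, the peroxide, the solvent jar]
10. Warden goes back to the marsh camp with the chlorine cylinder.  [the marsh camp: the acid flask, the catalyst vial, the chlorine cylinder | the dry ground: the base flask, the fuel sample, the oxidiser, the peroxide, the solvent jar]
11. Warden goes to the dry ground with the acid flask and the chlorine cylinder.  [the marsh camp: the catalyst vial | the dry ground: the acid flask, the base flask, the chlorine cylinder, the fuel sample, the oxidiser, the peroxide, the solvent jar]
12. Warden goes back to the marsh camp with the chlorine cylinder.  [the marsh camp: the catalyst vial, the chlorine cylinder | the dry ground: the acid flask, the base flask, the fuel sample, the oxidiser, the peroxide, the solvent jar]
13. Warden goes to the dry ground with the catalyst vial and the chlorine cylinder.  [the marsh camp: — | the dry ground: the acid flask, the base flask, the catalyst vial, the chlorine cylinder, the fuel sample, the oxidiser, the peroxide, the solvent jar]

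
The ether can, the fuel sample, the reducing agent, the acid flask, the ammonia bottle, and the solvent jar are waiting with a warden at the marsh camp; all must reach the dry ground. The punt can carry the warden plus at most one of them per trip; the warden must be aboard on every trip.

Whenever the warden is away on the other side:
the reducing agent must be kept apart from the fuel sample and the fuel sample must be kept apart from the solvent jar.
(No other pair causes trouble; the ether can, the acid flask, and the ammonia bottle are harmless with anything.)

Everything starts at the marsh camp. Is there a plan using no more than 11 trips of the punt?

Counting alone: the warden can take at most 1 across per trip to the dry ground, so moving all 6 needs at least 6 loaded trips out, with a return between consecutive ones — at least 11 crossings.
The safety rule pushes this higher. Following every safe sequence of crossings, the most of the 6 that can be at the dry ground as the punt arrives there on crossing 11 is 5 — never all 6.
So the move cannot be finished within 11 crossings. (The shortest complete plan takes 13:)
1. Warden goes to the dry ground with the fuel sample.
2. Warden goes back to the marsh camp alone.
3. Warden goes to the dry ground with the ether can.
4. Warden goes back to the marsh camp alone.
5. Warden goes to the dry ground with the reducing agent.
6. Warden goes back to the marsh camp with the fuel sample.
7. Warden goes to the dry ground with the solvent jar.
8. Warden goes back to the marsh camp alone.
9. Warden goes to the dry ground with the acid flask.
10. Warden goes back to the marsh camp alone.
11. Warden goes to the dry ground with the ammonia bottle.
12. Warden goes back to the marsh camp alone.
13. Warden goes to the dry ground with the fuel sample.

No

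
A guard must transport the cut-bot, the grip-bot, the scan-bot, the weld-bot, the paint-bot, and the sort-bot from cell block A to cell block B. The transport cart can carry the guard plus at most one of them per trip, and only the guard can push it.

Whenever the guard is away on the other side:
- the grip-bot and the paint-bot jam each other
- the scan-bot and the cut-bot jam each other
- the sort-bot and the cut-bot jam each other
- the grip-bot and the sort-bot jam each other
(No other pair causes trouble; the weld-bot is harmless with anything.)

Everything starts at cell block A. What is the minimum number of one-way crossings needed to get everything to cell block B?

impossible

Whatever the first load, the items left behind include a forbidden pair without the guard. No opening move is safe, so no plan exists.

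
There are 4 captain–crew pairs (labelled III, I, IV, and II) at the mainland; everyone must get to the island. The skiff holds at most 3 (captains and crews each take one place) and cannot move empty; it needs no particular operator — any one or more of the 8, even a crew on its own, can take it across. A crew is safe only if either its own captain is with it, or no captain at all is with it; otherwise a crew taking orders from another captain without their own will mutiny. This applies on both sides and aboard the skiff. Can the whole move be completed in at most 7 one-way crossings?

Counting alone: each trip to the island takes at most 3 across and each return brings at least 1 back, so after t trips out (and t−1 returns) at most 3t − (t−1) of the 8 are across; that first reaches 8 at t = 4, so at least 7 crossings are needed.
The safety rule pushes this higher. Following every safe sequence of crossings, the most of the 8 that can be at the island as the skiff arrives there on crossing 7 is 7 — never all 8.
So the move cannot be finished within 7 crossings. (The shortest complete plan takes 9:)
1. captain III and crew III cross → the island.
2. captain III crosses ← the mainland.
3. captain I, captain III, and crew I cross → the island.
4. captain III and crew III cross ← the mainland.
5. captain II, captain III, and captain IV cross → the island.
6. crew I crosses ← the mainland.
7. crew I and crew III cross → the island.
8. crew III crosses ← the mainland.
9. crew II, crew III, and crew IV cross → the island.

No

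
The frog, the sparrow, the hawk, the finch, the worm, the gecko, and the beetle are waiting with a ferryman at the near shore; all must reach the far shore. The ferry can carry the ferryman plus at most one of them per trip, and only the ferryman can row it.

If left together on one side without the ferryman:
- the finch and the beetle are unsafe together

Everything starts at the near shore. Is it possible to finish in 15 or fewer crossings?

Yes — this plan uses 13 crossings (≤ 15):
1. Ferryman goes to the far shore with the finch.
2. Ferryman goes back to the near shore alone.
3. Ferryman goes to the far shore with the frog.
4. Ferryman goes back to the near shore alone.
5. Ferryman goes to the far shore with the sparrow.
6. Ferryman goes back to the near shore alone.
7. Ferryman goes to the far shore with the hawk.
8. Ferryman goes back to the near shore alone.
9. Ferryman goes to the far shore with the worm.
10. Ferryman goes back to the near shore alone.
11. Ferryman goes to the far shore with the gecko.
12. Ferryman goes back to the near shore alone.
13. Ferryman goes to the far shore with the beetle.

Yes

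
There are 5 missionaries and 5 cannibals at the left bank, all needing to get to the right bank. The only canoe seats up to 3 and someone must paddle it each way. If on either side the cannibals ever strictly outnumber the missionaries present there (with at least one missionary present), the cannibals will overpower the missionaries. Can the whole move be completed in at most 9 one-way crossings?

No

Counting alone: each trip to the right bank takes at most 3 across and each return brings at least 1 back, so after t trips out (and t−1 returns) at most 3t − (t−1) of the 10 are across; that first reaches 10 at t = 5, so at least 9 crossings are needed.
The safety rule pushes this higher. Following every safe sequence of crossings, the most of the 10 that can be at the right bank as the canoe arrives there on crossing 9 is 9 — never all 10.
So the move cannot be finished within 9 crossings. (The shortest complete plan takes 11:)
1. 2 cannibals → the right bank.  (the left bank: 5M 3C; the right bank: 0M 2C)
2. 1 cannibal ← the left bank.  (the left bank: 5M 4C; the right bank: 0M 1C)
3. 3 cannibals → the right bank.  (the left bank: 5M 1C; the right bank: 0M 4C)
4. 1 cannibal ← the left bank.  (the left bank: 5M 2C; the right bank: 0M 3C)
5. 3 missionaries → the right bank.  (the left bank: 2M 2C; the right bank: 3M 3C)
6. 1 missionary and 1 cannibal ← the left bank.  (the left bank: 3M 3C; the right bank: 2M 2C)
7. 3 missionaries → the right bank.  (the left bank: 0M 3C; the right bank: 5M 2C)
8. 1 cannibal ← the left bank.  (the left bank: 0M 4C; the right bank: 5M 1C)
9. 2 cannibals → the right bank.  (the left bank: 0M 2C; the right bank: 5M 3C)
10. 1 cannibal ← the left bank.  (the left bank: 0M 3C; the right bank: 5M 2C)
11. 3 cannibals → the right bank.  (the left bank: 0M 0C; the right bank: 5M 5C)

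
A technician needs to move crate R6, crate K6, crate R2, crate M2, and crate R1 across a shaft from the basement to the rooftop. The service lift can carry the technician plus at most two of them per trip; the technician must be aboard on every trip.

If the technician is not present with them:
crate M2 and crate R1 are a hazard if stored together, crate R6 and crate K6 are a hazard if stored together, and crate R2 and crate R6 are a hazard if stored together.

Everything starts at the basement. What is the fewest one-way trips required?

5

Counting alone: the technician can take at most 2 across per trip to the rooftop, so moving all 5 needs at least 3 loaded trips out, with a return between consecutive ones — at least 5 crossings.
The plan below uses exactly 5 crossings, so it is optimal:
1. Technician goes to the rooftop with crate M2 and crate R6.
2. Technician goes back to the basement alone.
3. Technician goes to the rooftop with crate K6 and crate R2.
4. Technician goes back to the basement with crate R6.
5. Technician goes to the rooftop with crate R1 and crate R6.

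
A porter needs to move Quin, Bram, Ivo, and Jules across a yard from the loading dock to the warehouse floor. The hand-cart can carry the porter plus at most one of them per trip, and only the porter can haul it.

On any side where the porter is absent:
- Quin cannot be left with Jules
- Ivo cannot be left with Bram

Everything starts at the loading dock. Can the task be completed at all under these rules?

Whatever the first load, the items left behind include a forbidden pair without the porter. No opening move is safe, so no plan exists.

No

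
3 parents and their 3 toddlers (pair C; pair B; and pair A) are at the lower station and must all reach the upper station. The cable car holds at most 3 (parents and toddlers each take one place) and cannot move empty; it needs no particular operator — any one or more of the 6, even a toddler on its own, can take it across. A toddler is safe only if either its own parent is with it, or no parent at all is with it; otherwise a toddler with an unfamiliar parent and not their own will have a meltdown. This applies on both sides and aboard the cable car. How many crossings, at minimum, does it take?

Counting alone: each trip to the upper station takes at most 3 across and each return brings at least 1 back, so after t trips out (and t−1 returns) at most 3t − (t−1) of the 6 are across; that first reaches 6 at t = 3, so at least 5 crossings are needed.
The plan below uses exactly 5 crossings, so it is optimal:
1. parent C and toddler C cross → the upper station.
2. parent C crosses ← the lower station.
3. parent A, parent B, and parent C cross → the upper station.
4. toddler C crosses ← the lower station.
5. toddler A, toddler B, and toddler C cross → the upper station.

5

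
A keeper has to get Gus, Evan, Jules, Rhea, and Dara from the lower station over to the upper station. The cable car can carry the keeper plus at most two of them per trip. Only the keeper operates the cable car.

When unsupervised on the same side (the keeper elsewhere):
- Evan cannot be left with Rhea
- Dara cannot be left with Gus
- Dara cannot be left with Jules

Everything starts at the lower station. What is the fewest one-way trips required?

Counting alone: the keeper can take at most 2 across per trip to the upper station, so moving all 5 needs at least 3 loaded trips out, with a return between consecutive ones — at least 5 crossings.
The plan below uses exactly 5 crossings, so it is optimal:
1. Keeper goes to the upper station with Dara and Evan.  [the lower station: Gus, Jules, Rhea | the upper station: Dara, Evan]
2. Keeper goes back to the lower station alone.  [the lower station: Gus, Jules, Rhea | the upper station: Dara, Evan]
3. Keeper goes to the upper station with Gus and Jules.  [the lower station: Rhea | the upper station: Dara, Evan, Gus, Jules]
4. Keeper goes back to the lower station with Dara.  [the lower station: Dara, Rhea | the upper station: Evan, Gus, Jules]
5. Keeper goes to the upper station with Dara and Rhea.  [the lower station: — | the upper station: Dara, Evan, Gus, Jules, Rhea]

5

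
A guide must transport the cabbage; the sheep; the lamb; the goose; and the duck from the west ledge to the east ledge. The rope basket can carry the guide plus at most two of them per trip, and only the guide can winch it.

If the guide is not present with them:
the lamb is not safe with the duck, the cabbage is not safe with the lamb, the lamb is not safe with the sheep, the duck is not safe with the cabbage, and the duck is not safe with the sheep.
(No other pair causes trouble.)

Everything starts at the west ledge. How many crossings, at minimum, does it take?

7

Counting alone: the guide can take at most 2 across per trip to the east ledge, so moving all 5 needs at least 3 loaded trips out, with a return between consecutive ones — at least 5 crossings.
The safety rule pushes this higher. Following every safe sequence of crossings, the most of the 5 that can be at the east ledge as the rope basket arrives there on crossing 5 is 4 — never all 5.
So no plan with fewer than 7 crossings exists, and this one achieves 7:
1. Guide goes to the east ledge with the duck and the lamb.  [the west ledge: the cabbage, the goose, the sheep | the east ledge: the duck, the lamb]
2. Guide goes back to the west ledge with the lamb.  [the west ledge: the cabbage, the goose, the lamb, the sheep | the east ledge: the duck]
3. Guide goes to the east ledge with the cabbage and the sheep.  [the west ledge: the goose, the lamb | the east ledge: the cabbage, the duck, the sheep]
4. Guide goes back to the west ledge with the duck.  [the west ledge: the duck, the goose, the lamb | the east ledge: the cabbage, the sheep]
5. Guide goes to the east ledge with the goose and the lamb.  [the west ledge: the duck | the east ledge: the cabbage, the goose, the lamb, the sheep]
6. Guide goes back to the west ledge with the lamb.  [the west ledge: the duck, the lamb | the east ledge: the cabbage, the goose, the sheep]
7. Guide goes to the east ledge with the duck and the lamb.  [the west ledge: — | the east ledge: the cabbage, the duck, the goose, the lamb, the sheep]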